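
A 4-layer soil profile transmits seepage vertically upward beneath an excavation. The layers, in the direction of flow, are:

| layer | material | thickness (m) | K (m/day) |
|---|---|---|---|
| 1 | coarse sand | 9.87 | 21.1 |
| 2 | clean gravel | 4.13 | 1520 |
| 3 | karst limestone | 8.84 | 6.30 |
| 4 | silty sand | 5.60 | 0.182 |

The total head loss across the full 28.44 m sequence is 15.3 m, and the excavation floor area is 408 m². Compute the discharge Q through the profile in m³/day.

Flow is perpendicular to layering, so the layers act in series and the equivalent K is the thickness-weighted harmonic mean.
Total thickness L = 9.87 + 4.13 + 8.84 + 5.60 = 28.44 m.
Σ(b_i/K_i) = 9.87/21.1 + 4.13/1520 + 8.84/6.30 + 5.60/0.182 = 32.64 d.
K_eq = L / Σ(b_i/K_i) = 28.44 / 32.64 = 0.8712 m/day.
Q = K_eq · A · (Δh/L) = 0.8712 × 408 × (15.3/28.44) = 191.2 m³/day.

191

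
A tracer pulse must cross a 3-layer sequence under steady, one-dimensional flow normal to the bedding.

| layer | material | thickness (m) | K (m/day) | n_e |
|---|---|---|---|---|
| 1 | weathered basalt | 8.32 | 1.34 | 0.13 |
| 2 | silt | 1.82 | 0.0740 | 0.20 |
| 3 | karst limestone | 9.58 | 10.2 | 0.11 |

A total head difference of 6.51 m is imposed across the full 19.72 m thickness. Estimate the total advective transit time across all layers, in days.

With flow normal to the layers, continuity requires the same specific discharge q through every layer.
Σ(b_i/K_i) = 8.32/1.34 + 1.82/0.0740 + 9.58/10.2 = 31.74 d.
q = Δh / Σ(b_i/K_i) = 6.51 / 31.74 = 0.2051 m/day.
In each layer the seepage velocity is v_i = q/n_i, so the layer transit time is t_i = b_i·n_i / q:
  layer 1 (weathered basalt): t_1 = 8.32 × 0.13 / 0.2051 = 5.274 d
  layer 2 (silt): t_2 = 1.82 × 0.20 / 0.2051 = 1.775 d
  layer 3 (karst limestone): t_3 = 9.58 × 0.11 / 0.2051 = 5.138 d
Total t = Σ t_i = 12.19 days.

12.2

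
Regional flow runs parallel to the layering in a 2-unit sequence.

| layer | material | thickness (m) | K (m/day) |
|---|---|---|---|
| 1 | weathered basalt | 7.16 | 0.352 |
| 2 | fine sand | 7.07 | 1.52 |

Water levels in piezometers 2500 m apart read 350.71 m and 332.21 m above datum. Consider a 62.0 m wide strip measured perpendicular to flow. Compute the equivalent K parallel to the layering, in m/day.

Flow is parallel to layering, so each bed carries its own Darcy discharge and the transmissivities add.
Σ(K_i·b_i) = 0.352×7.16 + 1.52×7.07 = 13.27 m²/day.
Total thickness b = 14.23 m, so K_eq = Σ(K_i·b_i)/b = 0.9323 m/day.

0.932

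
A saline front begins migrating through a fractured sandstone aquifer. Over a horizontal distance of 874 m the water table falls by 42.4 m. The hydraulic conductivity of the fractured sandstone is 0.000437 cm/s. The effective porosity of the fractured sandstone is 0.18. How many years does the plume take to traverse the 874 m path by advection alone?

Convert K: 0.000437 cm/s × 864 = 0.3776 m/day.
Hydraulic gradient i = Δh / L = 42.4 / 874 = 0.04851.
Darcy flux q = K · i = 0.3776 × 0.04851 = 0.01832 m/day.
Seepage velocity v = q / n_e = 0.01832 / 0.18 = 0.1018 m/day.
Travel time t = L / v = 874 / 0.1018 = 8589 days = 23.51 years.

23.5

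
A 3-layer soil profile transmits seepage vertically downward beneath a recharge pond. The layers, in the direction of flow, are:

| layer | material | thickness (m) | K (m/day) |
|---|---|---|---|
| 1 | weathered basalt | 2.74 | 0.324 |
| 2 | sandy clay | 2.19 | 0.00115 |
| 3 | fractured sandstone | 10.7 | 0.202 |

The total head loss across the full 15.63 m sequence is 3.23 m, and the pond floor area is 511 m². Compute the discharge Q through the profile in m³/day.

Flow is perpendicular to layering, so the layers act in series and the equivalent K is the thickness-weighted harmonic mean.
Total thickness L = 2.74 + 2.19 + 10.7 = 15.63 m.
Σ(b_i/K_i) = 2.74/0.324 + 2.19/0.00115 + 10.7/0.202 = 1966 d.
K_eq = L / Σ(b_i/K_i) = 15.63 / 1966 = 0.007951 m/day.
Q = K_eq · A · (Δh/L) = 0.007951 × 511 × (3.23/15.63) = 0.8396 m³/day.

0.840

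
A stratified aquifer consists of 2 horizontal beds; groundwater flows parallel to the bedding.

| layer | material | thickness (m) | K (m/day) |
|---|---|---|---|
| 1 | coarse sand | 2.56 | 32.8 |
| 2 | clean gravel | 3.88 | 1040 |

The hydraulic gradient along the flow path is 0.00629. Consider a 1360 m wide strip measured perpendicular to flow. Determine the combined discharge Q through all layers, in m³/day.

Flow is parallel to layering, so each bed carries its own Darcy discharge and the transmissivities add.
Σ(K_i·b_i) = 32.8×2.56 + 1040×3.88 = 4119 m²/day.
Hydraulic gradient i = 0.00629.
Q = Σ(K_i·b_i) · W · i = 4119 × 1360 × 0.006290 = 35237 m³/day.

35200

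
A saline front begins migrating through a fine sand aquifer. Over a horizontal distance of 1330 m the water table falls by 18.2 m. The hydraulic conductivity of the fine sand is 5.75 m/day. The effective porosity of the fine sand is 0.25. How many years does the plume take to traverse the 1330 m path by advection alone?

Hydraulic gradient i = Δh / L = 18.2 / 1330 = 0.01368.
Darcy flux q = K · i = 5.750 × 0.01368 = 0.07868 m/day.
Seepage velocity v = q / n_e = 0.07868 / 0.25 = 0.3147 m/day.
Travel time t = L / v = 1330 / 0.3147 = 4226 days = 11.57 years.

11.6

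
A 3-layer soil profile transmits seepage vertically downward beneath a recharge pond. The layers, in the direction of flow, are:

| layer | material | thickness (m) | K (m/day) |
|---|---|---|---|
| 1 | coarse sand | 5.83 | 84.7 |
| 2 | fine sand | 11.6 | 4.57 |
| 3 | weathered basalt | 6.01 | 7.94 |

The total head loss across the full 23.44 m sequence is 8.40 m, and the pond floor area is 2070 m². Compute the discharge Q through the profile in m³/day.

Flow is perpendicular to layering, so the layers act in series and the equivalent K is the thickness-weighted harmonic mean.
Total thickness L = 5.83 + 11.6 + 6.01 = 23.44 m.
Σ(b_i/K_i) = 5.83/84.7 + 11.6/4.57 + 6.01/7.94 = 3.364 d.
K_eq = L / Σ(b_i/K_i) = 23.44 / 3.364 = 6.968 m/day.
Q = K_eq · A · (Δh/L) = 6.968 × 2070 × (8.40/23.44) = 5169 m³/day.

5170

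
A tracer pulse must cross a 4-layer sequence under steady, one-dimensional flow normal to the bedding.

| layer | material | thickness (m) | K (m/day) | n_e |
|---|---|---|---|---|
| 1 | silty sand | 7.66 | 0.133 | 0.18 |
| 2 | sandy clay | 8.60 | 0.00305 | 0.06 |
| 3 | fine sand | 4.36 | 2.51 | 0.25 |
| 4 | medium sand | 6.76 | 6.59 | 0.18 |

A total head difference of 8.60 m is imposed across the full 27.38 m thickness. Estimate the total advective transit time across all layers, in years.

With flow normal to the layers, continuity requires the same specific discharge q through every layer.
Σ(b_i/K_i) = 7.66/0.133 + 8.60/0.00305 + 4.36/2.51 + 6.76/6.59 = 2880 d.
q = Δh / Σ(b_i/K_i) = 8.60 / 2880 = 0.002986 m/day.
In each layer the seepage velocity is v_i = q/n_i, so the layer transit time is t_i = b_i·n_i / q:
  layer 1 (silty sand): t_1 = 7.66 × 0.18 / 0.002986 = 461.7 d
  layer 2 (sandy clay): t_2 = 8.60 × 0.06 / 0.002986 = 172.8 d
  layer 3 (fine sand): t_3 = 4.36 × 0.25 / 0.002986 = 365.0 d
  layer 4 (medium sand): t_4 = 6.76 × 0.18 / 0.002986 = 407.5 d
Total t = Σ t_i = 1407 days = 3.852 years.

3.85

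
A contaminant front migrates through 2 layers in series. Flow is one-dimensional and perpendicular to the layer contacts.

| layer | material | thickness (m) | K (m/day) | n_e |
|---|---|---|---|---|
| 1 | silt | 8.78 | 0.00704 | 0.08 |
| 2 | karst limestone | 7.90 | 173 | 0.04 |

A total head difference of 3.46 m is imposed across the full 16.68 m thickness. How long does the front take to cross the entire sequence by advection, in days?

367

With flow normal to the layers, continuity requires the same specific discharge q through every layer.
Σ(b_i/K_i) = 8.78/0.00704 + 7.90/173 = 1247 d.
q = Δh / Σ(b_i/K_i) = 3.46 / 1247 = 0.002774 m/day.
In each layer the seepage velocity is v_i = q/n_i, so the layer transit time is t_i = b_i·n_i / q:
  layer 1 (silt): t_1 = 8.78 × 0.08 / 0.002774 = 253.2 d
  layer 2 (karst limestone): t_2 = 7.90 × 0.04 / 0.002774 = 113.9 d
Total t = Σ t_i = 367.1 days.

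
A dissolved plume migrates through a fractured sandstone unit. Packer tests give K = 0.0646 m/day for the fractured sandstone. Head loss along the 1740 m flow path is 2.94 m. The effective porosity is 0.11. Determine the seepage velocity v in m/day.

0.000992

Hydraulic gradient i = Δh / L = 2.94 / 1740 = 0.001690.
Darcy flux q = K · i = 0.06460 × 0.001690 = 0.0001092 m/day.
Seepage velocity v = q / n_e = 0.0001092 / 0.11 = 0.0009923 m/day.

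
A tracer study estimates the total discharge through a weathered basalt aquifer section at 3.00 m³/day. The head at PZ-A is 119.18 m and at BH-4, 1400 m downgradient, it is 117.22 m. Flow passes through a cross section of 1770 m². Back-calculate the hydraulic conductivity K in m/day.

1.21

Hydraulic gradient i = (119.18 − 117.22) / 1400 = 1.96 / 1400 = 0.001400.
From Q = K·A·i, K = Q / (A·i) = 3.00 / (1770 × 0.001400) = 1.211 m/day.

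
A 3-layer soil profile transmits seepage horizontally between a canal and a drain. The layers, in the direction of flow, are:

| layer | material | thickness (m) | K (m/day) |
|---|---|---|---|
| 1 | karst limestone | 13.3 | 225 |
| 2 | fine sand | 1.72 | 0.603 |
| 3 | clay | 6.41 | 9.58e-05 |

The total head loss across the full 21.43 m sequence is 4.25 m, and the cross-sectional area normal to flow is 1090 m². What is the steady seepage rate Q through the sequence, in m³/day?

0.0692

Flow is perpendicular to layering, so the layers act in series and the equivalent K is the thickness-weighted harmonic mean.
Total thickness L = 13.3 + 1.72 + 6.41 = 21.43 m.
Σ(b_i/K_i) = 13.3/225 + 1.72/0.603 + 6.41/9.58e-05 = 66913 d.
K_eq = L / Σ(b_i/K_i) = 21.43 / 66913 = 0.0003203 m/day.
Q = K_eq · A · (Δh/L) = 0.0003203 × 1090 × (4.25/21.43) = 0.06923 m³/day.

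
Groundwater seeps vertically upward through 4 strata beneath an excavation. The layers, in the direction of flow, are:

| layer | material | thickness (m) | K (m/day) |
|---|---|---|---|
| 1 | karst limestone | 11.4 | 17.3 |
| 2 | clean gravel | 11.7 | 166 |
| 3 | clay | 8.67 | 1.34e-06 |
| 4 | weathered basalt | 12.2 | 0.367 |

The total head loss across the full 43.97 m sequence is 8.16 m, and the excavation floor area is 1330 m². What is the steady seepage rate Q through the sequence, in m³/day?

0.00168

Flow is perpendicular to layering, so the layers act in series and the equivalent K is the thickness-weighted harmonic mean.
Total thickness L = 11.4 + 11.7 + 8.67 + 12.2 = 43.97 m.
Σ(b_i/K_i) = 11.4/17.3 + 11.7/166 + 8.67/1.34e-06 + 12.2/0.367 = 6.470e+06 d.
K_eq = L / Σ(b_i/K_i) = 43.97 / 6.470e+06 = 6.796e-06 m/day.
Q = K_eq · A · (Δh/L) = 6.796e-06 × 1330 × (8.16/43.97) = 0.001677 m³/day.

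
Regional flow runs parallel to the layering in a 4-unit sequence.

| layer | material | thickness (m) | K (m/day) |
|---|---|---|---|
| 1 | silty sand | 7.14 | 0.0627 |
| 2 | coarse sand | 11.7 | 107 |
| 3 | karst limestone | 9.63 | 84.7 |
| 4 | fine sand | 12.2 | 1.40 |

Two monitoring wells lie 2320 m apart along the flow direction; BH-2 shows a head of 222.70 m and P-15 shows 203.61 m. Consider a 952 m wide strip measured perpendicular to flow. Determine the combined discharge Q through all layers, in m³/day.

Flow is parallel to layering, so each bed carries its own Darcy discharge and the transmissivities add.
Σ(K_i·b_i) = 0.0627×7.14 + 107×11.7 + 84.7×9.63 + 1.40×12.2 = 2085 m²/day.
Hydraulic gradient i = (222.70 − 203.61) / 2320 = 19.09 / 2320 = 0.008228.
Q = Σ(K_i·b_i) · W · i = 2085 × 952 × 0.008228 = 16334 m³/day.

16300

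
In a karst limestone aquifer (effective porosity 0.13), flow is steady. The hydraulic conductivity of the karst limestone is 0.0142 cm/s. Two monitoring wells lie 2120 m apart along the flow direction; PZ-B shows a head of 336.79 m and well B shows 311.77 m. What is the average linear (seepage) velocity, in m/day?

1.11

Convert K: 0.0142 cm/s × 864 = 12.27 m/day.
Hydraulic gradient i = (336.79 − 311.77) / 2120 = 25.02 / 2120 = 0.01180.
Darcy flux q = K · i = 12.27 × 0.01180 = 0.1448 m/day.
Seepage velocity v = q / n_e = 0.1448 / 0.13 = 1.114 m/day.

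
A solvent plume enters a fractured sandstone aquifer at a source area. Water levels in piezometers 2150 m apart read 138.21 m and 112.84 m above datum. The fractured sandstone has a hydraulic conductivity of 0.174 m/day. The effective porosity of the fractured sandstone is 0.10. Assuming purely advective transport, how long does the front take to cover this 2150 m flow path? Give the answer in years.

287

Hydraulic gradient i = (138.21 − 112.84) / 2150 = 25.37 / 2150 = 0.01180.
Darcy flux q = K · i = 0.1740 × 0.01180 = 0.002053 m/day.
Seepage velocity v = q / n_e = 0.002053 / 0.10 = 0.02053 m/day.
Travel time t = L / v = 2150 / 0.02053 = 1.047e+05 days = 286.7 years.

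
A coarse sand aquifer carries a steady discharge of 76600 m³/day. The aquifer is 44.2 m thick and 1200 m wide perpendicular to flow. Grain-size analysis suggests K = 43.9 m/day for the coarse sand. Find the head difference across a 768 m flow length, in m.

25.3

Cross-sectional area A = 1200 × 44.2 = 53040 m².
From Q = K·A·i, i = Q / (K·A) = 76600 / (43.90 × 53040) = 0.03290.
Head loss Δh = i · L = 0.03290 × 768 = 25.27 m.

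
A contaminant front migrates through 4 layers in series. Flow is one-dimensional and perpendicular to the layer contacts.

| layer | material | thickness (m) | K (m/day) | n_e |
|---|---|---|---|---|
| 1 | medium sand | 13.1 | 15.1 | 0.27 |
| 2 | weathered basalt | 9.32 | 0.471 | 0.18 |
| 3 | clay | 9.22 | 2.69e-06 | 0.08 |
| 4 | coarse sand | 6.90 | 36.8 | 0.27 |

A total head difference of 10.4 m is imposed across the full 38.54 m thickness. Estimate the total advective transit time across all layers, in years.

7050

With flow normal to the layers, continuity requires the same specific discharge q through every layer.
Σ(b_i/K_i) = 13.1/15.1 + 9.32/0.471 + 9.22/2.69e-06 + 6.90/36.8 = 3.428e+06 d.
q = Δh / Σ(b_i/K_i) = 10.4 / 3.428e+06 = 3.034e-06 m/day.
In each layer the seepage velocity is v_i = q/n_i, so the layer transit time is t_i = b_i·n_i / q:
  layer 1 (medium sand): t_1 = 13.1 × 0.27 / 3.034e-06 = 1.166e+06 d
  layer 2 (weathered basalt): t_2 = 9.32 × 0.18 / 3.034e-06 = 5.529e+05 d
  layer 3 (clay): t_3 = 9.22 × 0.08 / 3.034e-06 = 2.431e+05 d
  layer 4 (coarse sand): t_4 = 6.90 × 0.27 / 3.034e-06 = 6.140e+05 d
Total t = Σ t_i = 2.576e+06 days = 7052 years.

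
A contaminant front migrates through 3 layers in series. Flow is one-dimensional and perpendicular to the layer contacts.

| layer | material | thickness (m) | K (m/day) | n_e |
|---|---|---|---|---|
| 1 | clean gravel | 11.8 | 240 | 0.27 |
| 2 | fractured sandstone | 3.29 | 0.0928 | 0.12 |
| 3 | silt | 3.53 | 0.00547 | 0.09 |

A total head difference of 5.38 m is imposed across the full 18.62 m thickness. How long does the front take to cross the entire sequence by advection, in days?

493

With flow normal to the layers, continuity requires the same specific discharge q through every layer.
Σ(b_i/K_i) = 11.8/240 + 3.29/0.0928 + 3.53/0.00547 = 680.8 d.
q = Δh / Σ(b_i/K_i) = 5.38 / 680.8 = 0.007902 m/day.
In each layer the seepage velocity is v_i = q/n_i, so the layer transit time is t_i = b_i·n_i / q:
  layer 1 (clean gravel): t_1 = 11.8 × 0.27 / 0.007902 = 403.2 d
  layer 2 (fractured sandstone): t_2 = 3.29 × 0.12 / 0.007902 = 49.96 d
  layer 3 (silt): t_3 = 3.53 × 0.09 / 0.007902 = 40.20 d
Total t = Σ t_i = 493.4 days.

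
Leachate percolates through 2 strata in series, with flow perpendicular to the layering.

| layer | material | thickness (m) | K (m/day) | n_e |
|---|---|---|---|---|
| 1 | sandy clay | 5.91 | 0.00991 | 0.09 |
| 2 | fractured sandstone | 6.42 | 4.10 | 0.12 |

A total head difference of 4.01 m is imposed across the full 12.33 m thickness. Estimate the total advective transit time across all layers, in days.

194

With flow normal to the layers, continuity requires the same specific discharge q through every layer.
Σ(b_i/K_i) = 5.91/0.00991 + 6.42/4.10 = 597.9 d.
q = Δh / Σ(b_i/K_i) = 4.01 / 597.9 = 0.006706 m/day.
In each layer the seepage velocity is v_i = q/n_i, so the layer transit time is t_i = b_i·n_i / q:
  layer 1 (sandy clay): t_1 = 5.91 × 0.09 / 0.006706 = 79.31 d
  layer 2 (fractured sandstone): t_2 = 6.42 × 0.12 / 0.006706 = 114.9 d
Total t = Σ t_i = 194.2 days.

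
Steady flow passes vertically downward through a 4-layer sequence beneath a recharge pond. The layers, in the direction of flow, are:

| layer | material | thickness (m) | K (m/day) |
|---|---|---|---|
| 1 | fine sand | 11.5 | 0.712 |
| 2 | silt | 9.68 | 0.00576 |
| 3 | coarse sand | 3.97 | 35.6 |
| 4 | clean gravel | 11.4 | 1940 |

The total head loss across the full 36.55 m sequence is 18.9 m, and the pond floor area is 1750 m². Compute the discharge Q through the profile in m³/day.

Flow is perpendicular to layering, so the layers act in series and the equivalent K is the thickness-weighted harmonic mean.
Total thickness L = 11.5 + 9.68 + 3.97 + 11.4 = 36.55 m.
Σ(b_i/K_i) = 11.5/0.712 + 9.68/0.00576 + 3.97/35.6 + 11.4/1940 = 1697 d.
K_eq = L / Σ(b_i/K_i) = 36.55 / 1697 = 0.02154 m/day.
Q = K_eq · A · (Δh/L) = 0.02154 × 1750 × (18.9/36.55) = 19.49 m³/day.

19.5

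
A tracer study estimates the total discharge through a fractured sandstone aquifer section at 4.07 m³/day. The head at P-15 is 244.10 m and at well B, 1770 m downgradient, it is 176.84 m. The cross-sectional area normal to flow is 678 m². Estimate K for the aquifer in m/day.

Hydraulic gradient i = (244.10 − 176.84) / 1770 = 67.26 / 1770 = 0.03800.
From Q = K·A·i, K = Q / (A·i) = 4.07 / (678.0 × 0.03800) = 0.1580 m/day.

0.158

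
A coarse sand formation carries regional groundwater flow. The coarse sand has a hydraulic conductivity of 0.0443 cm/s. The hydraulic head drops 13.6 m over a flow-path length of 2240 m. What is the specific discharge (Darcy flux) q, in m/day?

0.232

Convert K: 0.0443 cm/s × 864 = 38.28 m/day.
Hydraulic gradient i = Δh / L = 13.6 / 2240 = 0.006071.
Specific discharge q = K · i = 38.28 × 0.006071 = 0.2324 m/day.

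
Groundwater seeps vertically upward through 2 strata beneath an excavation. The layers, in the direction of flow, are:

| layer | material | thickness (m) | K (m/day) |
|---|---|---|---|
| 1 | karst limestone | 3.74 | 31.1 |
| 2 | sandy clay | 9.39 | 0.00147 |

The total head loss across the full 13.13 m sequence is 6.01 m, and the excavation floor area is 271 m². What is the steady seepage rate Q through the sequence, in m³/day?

Flow is perpendicular to layering, so the layers act in series and the equivalent K is the thickness-weighted harmonic mean.
Total thickness L = 3.74 + 9.39 = 13.13 m.
Σ(b_i/K_i) = 3.74/31.1 + 9.39/0.00147 = 6388 d.
K_eq = L / Σ(b_i/K_i) = 13.13 / 6388 = 0.002055 m/day.
Q = K_eq · A · (Δh/L) = 0.002055 × 271 × (6.01/13.13) = 0.2550 m³/day.

0.255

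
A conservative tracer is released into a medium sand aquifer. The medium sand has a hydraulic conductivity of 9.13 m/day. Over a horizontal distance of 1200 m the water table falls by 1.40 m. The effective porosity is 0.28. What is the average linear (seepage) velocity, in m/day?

Hydraulic gradient i = Δh / L = 1.40 / 1200 = 0.001167.
Darcy flux q = K · i = 9.130 × 0.001167 = 0.01065 m/day.
Seepage velocity v = q / n_e = 0.01065 / 0.28 = 0.03804 m/day.

0.0380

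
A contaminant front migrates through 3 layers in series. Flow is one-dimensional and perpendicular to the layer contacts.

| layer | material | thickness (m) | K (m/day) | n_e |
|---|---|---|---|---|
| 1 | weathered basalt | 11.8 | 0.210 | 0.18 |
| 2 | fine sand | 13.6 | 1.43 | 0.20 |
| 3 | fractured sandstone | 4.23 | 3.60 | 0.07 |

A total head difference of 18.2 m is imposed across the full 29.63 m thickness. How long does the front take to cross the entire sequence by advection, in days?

18.9

With flow normal to the layers, continuity requires the same specific discharge q through every layer.
Σ(b_i/K_i) = 11.8/0.210 + 13.6/1.43 + 4.23/3.60 = 66.88 d.
q = Δh / Σ(b_i/K_i) = 18.2 / 66.88 = 0.2721 m/day.
In each layer the seepage velocity is v_i = q/n_i, so the layer transit time is t_i = b_i·n_i / q:
  layer 1 (weathered basalt): t_1 = 11.8 × 0.18 / 0.2721 = 7.805 d
  layer 2 (fine sand): t_2 = 13.6 × 0.20 / 0.2721 = 9.995 d
  layer 3 (fractured sandstone): t_3 = 4.23 × 0.07 / 0.2721 = 1.088 d
Total t = Σ t_i = 18.89 days.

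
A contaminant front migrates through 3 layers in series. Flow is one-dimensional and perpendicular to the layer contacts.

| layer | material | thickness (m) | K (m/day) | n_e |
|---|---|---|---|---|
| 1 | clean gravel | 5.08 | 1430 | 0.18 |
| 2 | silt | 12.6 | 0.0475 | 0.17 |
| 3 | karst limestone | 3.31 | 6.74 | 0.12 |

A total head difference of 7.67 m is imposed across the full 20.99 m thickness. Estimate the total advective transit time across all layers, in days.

120

With flow normal to the layers, continuity requires the same specific discharge q through every layer.
Σ(b_i/K_i) = 5.08/1430 + 12.6/0.0475 + 3.31/6.74 = 265.8 d.
q = Δh / Σ(b_i/K_i) = 7.67 / 265.8 = 0.02886 m/day.
In each layer the seepage velocity is v_i = q/n_i, so the layer transit time is t_i = b_i·n_i / q:
  layer 1 (clean gravel): t_1 = 5.08 × 0.18 / 0.02886 = 31.68 d
  layer 2 (silt): t_2 = 12.6 × 0.17 / 0.02886 = 74.22 d
  layer 3 (karst limestone): t_3 = 3.31 × 0.12 / 0.02886 = 13.76 d
Total t = Σ t_i = 119.7 days.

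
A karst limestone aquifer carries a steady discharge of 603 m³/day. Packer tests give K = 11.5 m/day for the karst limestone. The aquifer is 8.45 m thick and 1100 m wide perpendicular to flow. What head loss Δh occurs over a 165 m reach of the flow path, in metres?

Cross-sectional area A = 1100 × 8.45 = 9295 m².
From Q = K·A·i, i = Q / (K·A) = 603 / (11.50 × 9295) = 0.005641.
Head loss Δh = i · L = 0.005641 × 165 = 0.9308 m.

0.931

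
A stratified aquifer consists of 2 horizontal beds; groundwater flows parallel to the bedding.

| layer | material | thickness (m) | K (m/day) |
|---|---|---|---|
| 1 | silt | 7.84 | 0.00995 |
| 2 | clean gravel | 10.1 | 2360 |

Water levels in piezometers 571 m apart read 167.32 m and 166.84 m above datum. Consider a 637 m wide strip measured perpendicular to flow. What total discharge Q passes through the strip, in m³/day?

Flow is parallel to layering, so each bed carries its own Darcy discharge and the transmissivities add.
Σ(K_i·b_i) = 0.00995×7.84 + 2360×10.1 = 23836 m²/day.
Hydraulic gradient i = (167.32 − 166.84) / 571 = 0.48 / 571 = 0.0008406.
Q = Σ(K_i·b_i) · W · i = 23836 × 637 × 0.0008406 = 12764 m³/day.

12800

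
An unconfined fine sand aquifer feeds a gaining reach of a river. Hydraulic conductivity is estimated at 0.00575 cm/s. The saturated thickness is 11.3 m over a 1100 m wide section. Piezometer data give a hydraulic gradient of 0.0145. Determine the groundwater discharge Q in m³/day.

Convert K: 0.00575 cm/s × 864 = 4.968 m/day.
Cross-sectional area A = 1100 × 11.3 = 12430 m².
Hydraulic gradient i = 0.0145.
Darcy's law: Q = K · A · i = 4.968 × 12430 × 0.01450 = 895.4 m³/day.

895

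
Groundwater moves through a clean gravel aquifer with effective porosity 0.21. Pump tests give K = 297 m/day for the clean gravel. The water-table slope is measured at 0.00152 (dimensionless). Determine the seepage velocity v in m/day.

2.15

Hydraulic gradient i = 0.00152.
Darcy flux q = K · i = 297.0 × 0.001520 = 0.4514 m/day.
Seepage velocity v = q / n_e = 0.4514 / 0.21 = 2.150 m/day.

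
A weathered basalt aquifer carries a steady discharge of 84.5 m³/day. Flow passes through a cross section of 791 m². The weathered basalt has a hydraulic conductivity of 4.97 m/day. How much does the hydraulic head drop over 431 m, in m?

9.26

From Q = K·A·i, i = Q / (K·A) = 84.5 / (4.970 × 791.0) = 0.02149.
Head loss Δh = i · L = 0.02149 × 431 = 9.264 m.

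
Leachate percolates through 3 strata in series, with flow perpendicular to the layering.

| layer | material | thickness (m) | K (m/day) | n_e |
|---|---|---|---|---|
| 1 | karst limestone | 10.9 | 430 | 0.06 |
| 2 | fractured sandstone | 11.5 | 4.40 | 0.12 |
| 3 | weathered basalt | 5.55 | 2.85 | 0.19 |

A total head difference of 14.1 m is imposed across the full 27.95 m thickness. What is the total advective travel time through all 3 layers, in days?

1.00

With flow normal to the layers, continuity requires the same specific discharge q through every layer.
Σ(b_i/K_i) = 10.9/430 + 11.5/4.40 + 5.55/2.85 = 4.586 d.
q = Δh / Σ(b_i/K_i) = 14.1 / 4.586 = 3.074 m/day.
In each layer the seepage velocity is v_i = q/n_i, so the layer transit time is t_i = b_i·n_i / q:
  layer 1 (karst limestone): t_1 = 10.9 × 0.06 / 3.074 = 0.2127 d
  layer 2 (fractured sandstone): t_2 = 11.5 × 0.12 / 3.074 = 0.4489 d
  layer 3 (weathered basalt): t_3 = 5.55 × 0.19 / 3.074 = 0.3430 d
Total t = Σ t_i = 1.005 days.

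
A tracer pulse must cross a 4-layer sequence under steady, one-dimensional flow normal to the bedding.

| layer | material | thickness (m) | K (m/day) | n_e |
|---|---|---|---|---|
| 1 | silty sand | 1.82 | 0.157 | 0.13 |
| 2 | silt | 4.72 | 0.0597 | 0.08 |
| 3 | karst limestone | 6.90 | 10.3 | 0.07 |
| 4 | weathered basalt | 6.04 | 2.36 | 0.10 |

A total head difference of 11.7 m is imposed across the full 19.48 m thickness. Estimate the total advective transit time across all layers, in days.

With flow normal to the layers, continuity requires the same specific discharge q through every layer.
Σ(b_i/K_i) = 1.82/0.157 + 4.72/0.0597 + 6.90/10.3 + 6.04/2.36 = 93.88 d.
q = Δh / Σ(b_i/K_i) = 11.7 / 93.88 = 0.1246 m/day.
In each layer the seepage velocity is v_i = q/n_i, so the layer transit time is t_i = b_i·n_i / q:
  layer 1 (silty sand): t_1 = 1.82 × 0.13 / 0.1246 = 1.899 d
  layer 2 (silt): t_2 = 4.72 × 0.08 / 0.1246 = 3.030 d
  layer 3 (karst limestone): t_3 = 6.90 × 0.07 / 0.1246 = 3.876 d
  layer 4 (weathered basalt): t_4 = 6.04 × 0.10 / 0.1246 = 4.847 d
Total t = Σ t_i = 13.65 days.

13.7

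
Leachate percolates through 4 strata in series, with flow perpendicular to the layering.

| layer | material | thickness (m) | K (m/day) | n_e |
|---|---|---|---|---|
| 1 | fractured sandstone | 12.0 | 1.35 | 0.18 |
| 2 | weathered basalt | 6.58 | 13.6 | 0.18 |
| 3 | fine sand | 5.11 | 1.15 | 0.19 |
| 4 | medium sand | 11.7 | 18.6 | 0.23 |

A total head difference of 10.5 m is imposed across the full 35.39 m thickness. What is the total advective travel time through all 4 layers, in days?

9.64

With flow normal to the layers, continuity requires the same specific discharge q through every layer.
Σ(b_i/K_i) = 12.0/1.35 + 6.58/13.6 + 5.11/1.15 + 11.7/18.6 = 14.45 d.
q = Δh / Σ(b_i/K_i) = 10.5 / 14.45 = 0.7269 m/day.
In each layer the seepage velocity is v_i = q/n_i, so the layer transit time is t_i = b_i·n_i / q:
  layer 1 (fractured sandstone): t_1 = 12.0 × 0.18 / 0.7269 = 2.972 d
  layer 2 (weathered basalt): t_2 = 6.58 × 0.18 / 0.7269 = 1.629 d
  layer 3 (fine sand): t_3 = 5.11 × 0.19 / 0.7269 = 1.336 d
  layer 4 (medium sand): t_4 = 11.7 × 0.23 / 0.7269 = 3.702 d
Total t = Σ t_i = 9.639 days.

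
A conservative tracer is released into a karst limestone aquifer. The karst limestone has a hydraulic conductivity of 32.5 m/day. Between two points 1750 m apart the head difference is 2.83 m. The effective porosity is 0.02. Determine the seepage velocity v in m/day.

Hydraulic gradient i = Δh / L = 2.83 / 1750 = 0.001617.
Darcy flux q = K · i = 32.50 × 0.001617 = 0.05256 m/day.
Seepage velocity v = q / n_e = 0.05256 / 0.02 = 2.628 m/day.

2.63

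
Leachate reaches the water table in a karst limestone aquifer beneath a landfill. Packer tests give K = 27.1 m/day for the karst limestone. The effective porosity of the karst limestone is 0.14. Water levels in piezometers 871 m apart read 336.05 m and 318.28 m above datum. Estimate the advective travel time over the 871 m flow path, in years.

Hydraulic gradient i = (336.05 − 318.28) / 871 = 17.77 / 871 = 0.02040.
Darcy flux q = K · i = 27.10 × 0.02040 = 0.5529 m/day.
Seepage velocity v = q / n_e = 0.5529 / 0.14 = 3.949 m/day.
Travel time t = L / v = 871 / 3.949 = 220.6 days = 0.6038 years.

0.604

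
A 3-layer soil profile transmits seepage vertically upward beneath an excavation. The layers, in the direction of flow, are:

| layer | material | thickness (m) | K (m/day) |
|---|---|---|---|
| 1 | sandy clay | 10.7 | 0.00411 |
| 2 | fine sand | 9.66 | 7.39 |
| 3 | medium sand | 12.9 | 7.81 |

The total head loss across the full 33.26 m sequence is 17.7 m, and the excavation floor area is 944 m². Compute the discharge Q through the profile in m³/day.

Flow is perpendicular to layering, so the layers act in series and the equivalent K is the thickness-weighted harmonic mean.
Total thickness L = 10.7 + 9.66 + 12.9 = 33.26 m.
Σ(b_i/K_i) = 10.7/0.00411 + 9.66/7.39 + 12.9/7.81 = 2606 d.
K_eq = L / Σ(b_i/K_i) = 33.26 / 2606 = 0.01276 m/day.
Q = K_eq · A · (Δh/L) = 0.01276 × 944 × (17.7/33.26) = 6.411 m³/day.

6.41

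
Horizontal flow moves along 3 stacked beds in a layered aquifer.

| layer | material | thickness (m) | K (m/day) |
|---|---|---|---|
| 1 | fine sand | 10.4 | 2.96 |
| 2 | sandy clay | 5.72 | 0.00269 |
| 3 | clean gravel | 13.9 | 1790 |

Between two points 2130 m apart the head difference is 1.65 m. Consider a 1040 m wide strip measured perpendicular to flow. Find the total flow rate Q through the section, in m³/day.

Flow is parallel to layering, so each bed carries its own Darcy discharge and the transmissivities add.
Σ(K_i·b_i) = 2.96×10.4 + 0.00269×5.72 + 1790×13.9 = 24912 m²/day.
Hydraulic gradient i = Δh / L = 1.65 / 2130 = 0.0007746.
Q = Σ(K_i·b_i) · W · i = 24912 × 1040 × 0.0007746 = 20070 m³/day.

20100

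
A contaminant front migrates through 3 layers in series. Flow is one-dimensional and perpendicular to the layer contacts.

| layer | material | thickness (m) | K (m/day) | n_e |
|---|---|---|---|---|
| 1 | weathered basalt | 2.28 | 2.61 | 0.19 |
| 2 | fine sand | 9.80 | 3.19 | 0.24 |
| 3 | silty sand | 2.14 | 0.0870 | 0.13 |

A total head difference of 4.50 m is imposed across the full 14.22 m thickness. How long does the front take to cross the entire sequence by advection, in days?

19.4

With flow normal to the layers, continuity requires the same specific discharge q through every layer.
Σ(b_i/K_i) = 2.28/2.61 + 9.80/3.19 + 2.14/0.0870 = 28.54 d.
q = Δh / Σ(b_i/K_i) = 4.50 / 28.54 = 0.1577 m/day.
In each layer the seepage velocity is v_i = q/n_i, so the layer transit time is t_i = b_i·n_i / q:
  layer 1 (weathered basalt): t_1 = 2.28 × 0.19 / 0.1577 = 2.748 d
  layer 2 (fine sand): t_2 = 9.80 × 0.24 / 0.1577 = 14.92 d
  layer 3 (silty sand): t_3 = 2.14 × 0.13 / 0.1577 = 1.765 d
Total t = Σ t_i = 19.43 days.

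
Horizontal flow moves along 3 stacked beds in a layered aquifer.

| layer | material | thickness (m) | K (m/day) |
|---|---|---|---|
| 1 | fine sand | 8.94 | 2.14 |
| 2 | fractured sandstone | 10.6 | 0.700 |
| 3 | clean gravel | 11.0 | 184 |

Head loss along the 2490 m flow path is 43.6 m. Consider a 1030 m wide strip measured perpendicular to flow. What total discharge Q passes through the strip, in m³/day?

Flow is parallel to layering, so each bed carries its own Darcy discharge and the transmissivities add.
Σ(K_i·b_i) = 2.14×8.94 + 0.700×10.6 + 184×11.0 = 2051 m²/day.
Hydraulic gradient i = Δh / L = 43.6 / 2490 = 0.01751.
Q = Σ(K_i·b_i) · W · i = 2051 × 1030 × 0.01751 = 36982 m³/day.

37000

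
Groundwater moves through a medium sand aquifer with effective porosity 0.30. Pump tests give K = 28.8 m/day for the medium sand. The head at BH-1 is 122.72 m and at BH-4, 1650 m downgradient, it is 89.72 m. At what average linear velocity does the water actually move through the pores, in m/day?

1.92

Hydraulic gradient i = (122.72 − 89.72) / 1650 = 33 / 1650 = 0.02000.
Darcy flux q = K · i = 28.80 × 0.02000 = 0.5760 m/day.
Seepage velocity v = q / n_e = 0.5760 / 0.30 = 1.920 m/day.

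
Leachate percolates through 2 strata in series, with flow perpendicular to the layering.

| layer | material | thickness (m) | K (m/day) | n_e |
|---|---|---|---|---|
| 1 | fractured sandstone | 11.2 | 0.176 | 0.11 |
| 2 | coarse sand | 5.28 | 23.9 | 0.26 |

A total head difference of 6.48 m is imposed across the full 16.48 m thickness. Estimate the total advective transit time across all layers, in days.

25.7

With flow normal to the layers, continuity requires the same specific discharge q through every layer.
Σ(b_i/K_i) = 11.2/0.176 + 5.28/23.9 = 63.86 d.
q = Δh / Σ(b_i/K_i) = 6.48 / 63.86 = 0.1015 m/day.
In each layer the seepage velocity is v_i = q/n_i, so the layer transit time is t_i = b_i·n_i / q:
  layer 1 (fractured sandstone): t_1 = 11.2 × 0.11 / 0.1015 = 12.14 d
  layer 2 (coarse sand): t_2 = 5.28 × 0.26 / 0.1015 = 13.53 d
Total t = Σ t_i = 25.67 days.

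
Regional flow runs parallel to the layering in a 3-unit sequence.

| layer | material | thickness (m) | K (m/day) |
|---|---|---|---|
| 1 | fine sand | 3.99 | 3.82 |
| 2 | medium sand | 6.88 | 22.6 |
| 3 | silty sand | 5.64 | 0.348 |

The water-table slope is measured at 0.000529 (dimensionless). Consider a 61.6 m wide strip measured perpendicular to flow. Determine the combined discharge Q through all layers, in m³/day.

Flow is parallel to layering, so each bed carries its own Darcy discharge and the transmissivities add.
Σ(K_i·b_i) = 3.82×3.99 + 22.6×6.88 + 0.348×5.64 = 172.7 m²/day.
Hydraulic gradient i = 0.000529.
Q = Σ(K_i·b_i) · W · i = 172.7 × 61.6 × 0.0005290 = 5.627 m³/day.

5.63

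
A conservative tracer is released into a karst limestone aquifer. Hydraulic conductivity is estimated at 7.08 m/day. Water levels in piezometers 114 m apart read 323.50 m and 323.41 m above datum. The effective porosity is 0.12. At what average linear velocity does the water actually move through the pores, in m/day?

Hydraulic gradient i = (323.50 − 323.41) / 114 = 0.09 / 114 = 0.0007895.
Darcy flux q = K · i = 7.080 × 0.0007895 = 0.005589 m/day.
Seepage velocity v = q / n_e = 0.005589 / 0.12 = 0.04658 m/day.

0.0466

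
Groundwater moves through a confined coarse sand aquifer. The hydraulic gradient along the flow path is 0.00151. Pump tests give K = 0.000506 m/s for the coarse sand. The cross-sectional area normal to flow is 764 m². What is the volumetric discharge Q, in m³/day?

50.4

Convert K: 0.000506 m/s × 86400 = 43.72 m/day.
Hydraulic gradient i = 0.00151.
Darcy's law: Q = K · A · i = 43.72 × 764.0 × 0.001510 = 50.44 m³/day.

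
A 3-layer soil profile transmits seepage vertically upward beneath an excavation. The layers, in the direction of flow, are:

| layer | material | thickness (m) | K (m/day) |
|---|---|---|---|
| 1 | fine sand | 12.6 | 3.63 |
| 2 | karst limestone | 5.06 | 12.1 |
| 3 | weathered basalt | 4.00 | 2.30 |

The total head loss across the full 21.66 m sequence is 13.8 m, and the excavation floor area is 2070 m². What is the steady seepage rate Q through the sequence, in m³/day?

5080

Flow is perpendicular to layering, so the layers act in series and the equivalent K is the thickness-weighted harmonic mean.
Total thickness L = 12.6 + 5.06 + 4.00 = 21.66 m.
Σ(b_i/K_i) = 12.6/3.63 + 5.06/12.1 + 4.00/2.30 = 5.628 d.
K_eq = L / Σ(b_i/K_i) = 21.66 / 5.628 = 3.848 m/day.
Q = K_eq · A · (Δh/L) = 3.848 × 2070 × (13.8/21.66) = 5075 m³/day.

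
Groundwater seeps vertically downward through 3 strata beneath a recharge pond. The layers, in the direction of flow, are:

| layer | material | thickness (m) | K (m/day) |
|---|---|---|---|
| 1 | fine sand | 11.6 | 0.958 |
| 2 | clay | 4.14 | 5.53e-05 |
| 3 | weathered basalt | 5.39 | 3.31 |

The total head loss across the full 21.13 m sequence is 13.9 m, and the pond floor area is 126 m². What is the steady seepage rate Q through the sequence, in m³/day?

0.0234

Flow is perpendicular to layering, so the layers act in series and the equivalent K is the thickness-weighted harmonic mean.
Total thickness L = 11.6 + 4.14 + 5.39 = 21.13 m.
Σ(b_i/K_i) = 11.6/0.958 + 4.14/5.53e-05 + 5.39/3.31 = 74878 d.
K_eq = L / Σ(b_i/K_i) = 21.13 / 74878 = 0.0002822 m/day.
Q = K_eq · A · (Δh/L) = 0.0002822 × 126 × (13.9/21.13) = 0.02339 m³/day.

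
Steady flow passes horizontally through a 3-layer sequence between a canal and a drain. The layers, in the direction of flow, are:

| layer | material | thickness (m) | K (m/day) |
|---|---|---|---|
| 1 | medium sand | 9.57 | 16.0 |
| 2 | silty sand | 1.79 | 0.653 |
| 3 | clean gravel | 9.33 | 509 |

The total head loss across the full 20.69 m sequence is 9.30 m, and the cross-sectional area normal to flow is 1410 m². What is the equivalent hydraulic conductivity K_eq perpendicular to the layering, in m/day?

6.16

Flow is perpendicular to layering, so the layers act in series and the equivalent K is the thickness-weighted harmonic mean.
Total thickness L = 9.57 + 1.79 + 9.33 = 20.69 m.
Σ(b_i/K_i) = 9.57/16.0 + 1.79/0.653 + 9.33/509 = 3.358 d.
K_eq = L / Σ(b_i/K_i) = 20.69 / 3.358 = 6.162 m/day.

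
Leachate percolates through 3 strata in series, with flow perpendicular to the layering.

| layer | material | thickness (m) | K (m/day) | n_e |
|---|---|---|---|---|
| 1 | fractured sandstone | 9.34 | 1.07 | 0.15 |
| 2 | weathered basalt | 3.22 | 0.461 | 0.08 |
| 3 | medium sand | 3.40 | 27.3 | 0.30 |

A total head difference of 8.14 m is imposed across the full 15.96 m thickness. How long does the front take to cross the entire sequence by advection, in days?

5.21

With flow normal to the layers, continuity requires the same specific discharge q through every layer.
Σ(b_i/K_i) = 9.34/1.07 + 3.22/0.461 + 3.40/27.3 = 15.84 d.
q = Δh / Σ(b_i/K_i) = 8.14 / 15.84 = 0.5139 m/day.
In each layer the seepage velocity is v_i = q/n_i, so the layer transit time is t_i = b_i·n_i / q:
  layer 1 (fractured sandstone): t_1 = 9.34 × 0.15 / 0.5139 = 2.726 d
  layer 2 (weathered basalt): t_2 = 3.22 × 0.08 / 0.5139 = 0.5012 d
  layer 3 (medium sand): t_3 = 3.40 × 0.30 / 0.5139 = 1.985 d
Total t = Σ t_i = 5.212 days.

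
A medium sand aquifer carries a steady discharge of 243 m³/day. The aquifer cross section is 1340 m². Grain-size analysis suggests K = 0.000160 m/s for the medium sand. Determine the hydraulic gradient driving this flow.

0.0131

Convert K: 0.000160 m/s × 86400 = 13.82 m/day.
From Q = K·A·i, i = Q / (K·A) = 243 / (13.82 × 1340) = 0.01312.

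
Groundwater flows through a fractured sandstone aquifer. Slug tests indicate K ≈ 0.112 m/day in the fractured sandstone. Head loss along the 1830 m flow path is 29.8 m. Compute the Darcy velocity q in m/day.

0.00182

Hydraulic gradient i = Δh / L = 29.8 / 1830 = 0.01628.
Specific discharge q = K · i = 0.1120 × 0.01628 = 0.001824 m/day.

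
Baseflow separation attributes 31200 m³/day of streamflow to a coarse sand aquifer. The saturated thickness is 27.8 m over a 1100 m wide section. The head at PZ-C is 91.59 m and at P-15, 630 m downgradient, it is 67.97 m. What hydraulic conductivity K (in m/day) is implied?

27.2

Cross-sectional area A = 1100 × 27.8 = 30580 m².
Hydraulic gradient i = (91.59 − 67.97) / 630 = 23.62 / 630 = 0.03749.
From Q = K·A·i, K = Q / (A·i) = 31200 / (30580 × 0.03749) = 27.21 m/day.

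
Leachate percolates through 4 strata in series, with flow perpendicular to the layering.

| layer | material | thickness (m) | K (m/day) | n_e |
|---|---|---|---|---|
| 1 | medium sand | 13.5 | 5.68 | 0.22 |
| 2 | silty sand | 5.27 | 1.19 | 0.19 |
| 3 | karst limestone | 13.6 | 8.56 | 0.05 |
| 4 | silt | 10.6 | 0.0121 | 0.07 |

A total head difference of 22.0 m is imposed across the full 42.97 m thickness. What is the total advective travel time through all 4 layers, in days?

With flow normal to the layers, continuity requires the same specific discharge q through every layer.
Σ(b_i/K_i) = 13.5/5.68 + 5.27/1.19 + 13.6/8.56 + 10.6/0.0121 = 884.4 d.
q = Δh / Σ(b_i/K_i) = 22.0 / 884.4 = 0.02487 m/day.
In each layer the seepage velocity is v_i = q/n_i, so the layer transit time is t_i = b_i·n_i / q:
  layer 1 (medium sand): t_1 = 13.5 × 0.22 / 0.02487 = 119.4 d
  layer 2 (silty sand): t_2 = 5.27 × 0.19 / 0.02487 = 40.25 d
  layer 3 (karst limestone): t_3 = 13.6 × 0.05 / 0.02487 = 27.34 d
  layer 4 (silt): t_4 = 10.6 × 0.07 / 0.02487 = 29.83 d
Total t = Σ t_i = 216.8 days.

217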